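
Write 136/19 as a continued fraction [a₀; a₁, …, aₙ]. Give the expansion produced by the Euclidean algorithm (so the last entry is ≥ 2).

[7; 6, 3]

136 = 7·19 + 3
19 = 6·3 + 1
3 = 3·1 + 0  (stop)
So 136/19 = [7; 6, 3].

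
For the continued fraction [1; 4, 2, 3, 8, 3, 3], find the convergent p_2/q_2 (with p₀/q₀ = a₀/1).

Using pₖ = aₖpₖ₋₁ + pₖ₋₂, qₖ = aₖqₖ₋₁ + qₖ₋₂ (with p₋₁=1, p₋₂=0, q₋₁=0, q₋₂=1):
  k=0: a=1, p=1, q=1
  k=1: a=4, p=5, q=4
  k=2: a=2, p=11, q=9

11/9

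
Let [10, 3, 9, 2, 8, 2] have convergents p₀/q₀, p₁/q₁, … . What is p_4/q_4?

5161/500

Using pₖ = aₖpₖ₋₁ + pₖ₋₂, qₖ = aₖqₖ₋₁ + qₖ₋₂ (with p₋₁=1, p₋₂=0, q₋₁=0, q₋₂=1):
  k=0: a=10, p=10, q=1
  k=1: a=3, p=31, q=3
  k=2: a=9, p=289, q=28
  k=3: a=2, p=609, q=59
  k=4: a=8, p=5161, q=500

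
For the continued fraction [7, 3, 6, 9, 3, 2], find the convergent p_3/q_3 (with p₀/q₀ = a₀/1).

1273/174

Using pₖ = aₖpₖ₋₁ + pₖ₋₂, qₖ = aₖqₖ₋₁ + qₖ₋₂ (with p₋₁=1, p₋₂=0, q₋₁=0, q₋₂=1):
  k=0: a=7, p=7, q=1
  k=1: a=3, p=22, q=3
  k=2: a=6, p=139, q=19
  k=3: a=9, p=1273, q=174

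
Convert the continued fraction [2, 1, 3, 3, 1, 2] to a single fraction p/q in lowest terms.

130/47

Fold from the inside: start with 2/1.
  1 + 1/2 = 3/2
  3 + 2/3 = 11/3
  3 + 3/11 = 36/11
  1 + 11/36 = 47/36
  2 + 36/47 = 130/47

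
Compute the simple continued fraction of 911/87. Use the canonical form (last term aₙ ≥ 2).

911 = 10×87 + 41
87 = 2×41 + 5
41 = 8×5 + 1
5 = 5×1 + 0  (stop)
So 911/87 = [10; 2, 8, 5].

[10; 2, 8, 5]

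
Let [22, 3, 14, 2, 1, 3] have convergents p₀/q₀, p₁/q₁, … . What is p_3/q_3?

Using pₖ = aₖpₖ₋₁ + pₖ₋₂, qₖ = aₖqₖ₋₁ + qₖ₋₂ (with p₋₁=1, p₋₂=0, q₋₁=0, q₋₂=1):
  k=0: a=22, p=22, q=1
  k=1: a=3, p=67, q=3
  k=2: a=14, p=960, q=43
  k=3: a=2, p=1987, q=89

1987/89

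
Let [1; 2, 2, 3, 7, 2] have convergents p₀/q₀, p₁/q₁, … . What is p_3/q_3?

24/17

Using pₖ = aₖpₖ₋₁ + pₖ₋₂, qₖ = aₖqₖ₋₁ + qₖ₋₂ (with p₋₁=1, p₋₂=0, q₋₁=0, q₋₂=1):
  k=0: a=1, p=1, q=1
  k=1: a=2, p=3, q=2
  k=2: a=2, p=7, q=5
  k=3: a=3, p=24, q=17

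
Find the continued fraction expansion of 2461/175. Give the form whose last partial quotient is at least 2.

[14; 15, 1, 10]

2461 = 14·175 + 11
175 = 15·11 + 10
11 = 1·10 + 1
10 = 10·1 + 0  (stop)
So 2461/175 = [14; 15, 1, 10].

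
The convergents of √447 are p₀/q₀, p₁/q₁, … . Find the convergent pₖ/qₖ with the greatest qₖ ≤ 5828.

43807/2072

√447 = [21; 7, 42, …] (period length 2).
Convergents:
  p_0/q_0 = 21/1
  p_1/q_1 = 148/7
  p_2/q_2 = 6237/295
  p_3/q_3 = 43807/2072
  p_4/q_4 = 1846131/87319
q_3 = 2072 ≤ 5828 < 87319 = q_4, so the answer is 43807/2072.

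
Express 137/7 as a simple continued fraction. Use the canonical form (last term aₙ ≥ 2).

137 = 19×7 + 4
7 = 1×4 + 3
4 = 1×3 + 1
3 = 3×1 + 0  (stop)
So 137/7 = [19; 1, 1, 3].

[19; 1, 1, 3]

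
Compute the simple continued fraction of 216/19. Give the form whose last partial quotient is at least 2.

216 = 11*19 + 7
19 = 2*7 + 5
7 = 1*5 + 2
5 = 2*2 + 1
2 = 2*1 + 0  (stop)
So 216/19 = [11; 2, 1, 2, 2].

[11; 2, 1, 2, 2]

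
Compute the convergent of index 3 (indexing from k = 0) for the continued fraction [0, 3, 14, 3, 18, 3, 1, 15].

Using pₖ = aₖpₖ₋₁ + pₖ₋₂, qₖ = aₖqₖ₋₁ + qₖ₋₂ (with p₋₁=1, p₋₂=0, q₋₁=0, q₋₂=1):
  k=0: a=0, p=0, q=1
  k=1: a=3, p=1, q=3
  k=2: a=14, p=14, q=43
  k=3: a=3, p=43, q=132

43/132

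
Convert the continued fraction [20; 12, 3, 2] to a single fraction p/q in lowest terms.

1727/86

Using pₖ = aₖpₖ₋₁ + pₖ₋₂ and qₖ = aₖqₖ₋₁ + qₖ₋₂:
  k=0: a=20, p=20, q=1
  k=1: a=12, p=241, q=12
  k=2: a=3, p=743, q=37
  k=3: a=2, p=1727, q=86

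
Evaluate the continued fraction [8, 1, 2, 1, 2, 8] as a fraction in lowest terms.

803/92

Fold from the inside: start with 8/1.
  2 + 1/8 = 17/8
  1 + 8/17 = 25/17
  2 + 17/25 = 67/25
  1 + 25/67 = 92/67
  8 + 67/92 = 803/92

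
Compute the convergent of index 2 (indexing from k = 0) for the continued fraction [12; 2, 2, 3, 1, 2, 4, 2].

Using pₖ = aₖpₖ₋₁ + pₖ₋₂, qₖ = aₖqₖ₋₁ + qₖ₋₂ (with p₋₁=1, p₋₂=0, q₋₁=0, q₋₂=1):
  k=0: a=12, p=12, q=1
  k=1: a=2, p=25, q=2
  k=2: a=2, p=62, q=5

62/5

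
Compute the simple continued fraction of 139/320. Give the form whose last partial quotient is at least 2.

139 = 0*320 + 139
320 = 2*139 + 42
139 = 3*42 + 13
42 = 3*13 + 3
13 = 4*3 + 1
3 = 3*1 + 0  (stop)
So 139/320 = [0; 2, 3, 3, 4, 3].

[0; 2, 3, 3, 4, 3]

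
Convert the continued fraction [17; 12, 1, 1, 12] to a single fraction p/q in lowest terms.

5346/313

Fold from the inside: start with 12/1.
  1 + 1/12 = 13/12
  1 + 12/13 = 25/13
  12 + 13/25 = 313/25
  17 + 25/313 = 5346/313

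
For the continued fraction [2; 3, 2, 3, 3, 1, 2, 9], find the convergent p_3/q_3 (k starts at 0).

55/24

Using pₖ = aₖpₖ₋₁ + pₖ₋₂, qₖ = aₖqₖ₋₁ + qₖ₋₂ (with p₋₁=1, p₋₂=0, q₋₁=0, q₋₂=1):
  k=0: a=2, p=2, q=1
  k=1: a=3, p=7, q=3
  k=2: a=2, p=16, q=7
  k=3: a=3, p=55, q=24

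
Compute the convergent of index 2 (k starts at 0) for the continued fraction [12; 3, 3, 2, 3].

Using pₖ = aₖpₖ₋₁ + pₖ₋₂, qₖ = aₖqₖ₋₁ + qₖ₋₂ (with p₋₁=1, p₋₂=0, q₋₁=0, q₋₂=1):
  k=0: a=12, p=12, q=1
  k=1: a=3, p=37, q=3
  k=2: a=3, p=123, q=10

123/10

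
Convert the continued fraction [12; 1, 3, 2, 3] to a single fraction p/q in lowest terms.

Using pₖ = aₖpₖ₋₁ + pₖ₋₂ and qₖ = aₖqₖ₋₁ + qₖ₋₂:
  k=0: a=12, p=12, q=1
  k=1: a=1, p=13, q=1
  k=2: a=3, p=51, q=4
  k=3: a=2, p=115, q=9
  k=4: a=3, p=396, q=31

396/31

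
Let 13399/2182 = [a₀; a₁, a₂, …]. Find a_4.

3

13399 = 6·2182 + 307   →  a_0 = 6
2182 = 7·307 + 33   →  a_1 = 7
307 = 9·33 + 10   →  a_2 = 9
33 = 3·10 + 3   →  a_3 = 3
10 = 3·3 + 1   →  a_4 = 3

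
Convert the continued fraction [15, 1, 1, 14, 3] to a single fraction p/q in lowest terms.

Fold from the inside: start with 3/1.
  14 + 1/3 = 43/3
  1 + 3/43 = 46/43
  1 + 43/46 = 89/46
  15 + 46/89 = 1381/89

1381/89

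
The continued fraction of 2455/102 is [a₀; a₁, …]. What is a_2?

1

2455 = 24·102 + 7   →  a_0 = 24
102 = 14·7 + 4   →  a_1 = 14
7 = 1·4 + 3   →  a_2 = 1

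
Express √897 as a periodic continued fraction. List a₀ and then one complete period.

a₀ = ⌊√897⌋ = 29.
With m₀=0, d₀=1 and mₖ₊₁ = dₖaₖ − mₖ, dₖ₊₁ = (n − mₖ₊₁²)/dₖ, aₖ₊₁ = ⌊(a₀+mₖ₊₁)/dₖ₊₁⌋:
  k=1: m=29, d=56, a=1
  k=2: m=27, d=3, a=18
  k=3: m=27, d=56, a=1
  k=4: m=29, d=1, a=58
d=1 and a=2a₀=58 at k=4, so the next step gives (m, d) = (29, 56) again — its k=1 value — and the period has length 4.

[29; 1, 18, 1, 58]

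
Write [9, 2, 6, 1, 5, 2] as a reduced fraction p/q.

Using pₖ = aₖpₖ₋₁ + pₖ₋₂ and qₖ = aₖqₖ₋₁ + qₖ₋₂:
  k=0: a=9, p=9, q=1
  k=1: a=2, p=19, q=2
  k=2: a=6, p=123, q=13
  k=3: a=1, p=142, q=15
  k=4: a=5, p=833, q=88
  k=5: a=2, p=1808, q=191

1808/191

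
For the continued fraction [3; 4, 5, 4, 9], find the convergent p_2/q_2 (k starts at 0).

68/21

Using pₖ = aₖpₖ₋₁ + pₖ₋₂, qₖ = aₖqₖ₋₁ + qₖ₋₂ (with p₋₁=1, p₋₂=0, q₋₁=0, q₋₂=1):
  k=0: a=3, p=3, q=1
  k=1: a=4, p=13, q=4
  k=2: a=5, p=68, q=21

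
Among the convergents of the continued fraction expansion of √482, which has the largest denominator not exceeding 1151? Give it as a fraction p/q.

√482 = [21; 1, 20, 1, 42, …] (period length 4).
Convergents:
  p_0/q_0 = 21/1
  p_1/q_1 = 22/1
  p_2/q_2 = 461/21
  p_3/q_3 = 483/22
  p_4/q_4 = 20747/945
  p_5/q_5 = 21230/967
  p_6/q_6 = 445347/20285
q_5 = 967 ≤ 1151 < 20285 = q_6, so the answer is 21230/967.

21230/967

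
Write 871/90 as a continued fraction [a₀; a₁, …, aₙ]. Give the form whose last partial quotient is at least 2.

[9; 1, 2, 9, 1, 2]

871 = 9×90 + 61
90 = 1×61 + 29
61 = 2×29 + 3
29 = 9×3 + 2
3 = 1×2 + 1
2 = 2×1 + 0  (stop)
So 871/90 = [9; 1, 2, 9, 1, 2].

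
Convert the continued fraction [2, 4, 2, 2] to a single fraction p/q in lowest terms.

49/22

Fold from the inside: start with 2/1.
  2 + 1/2 = 5/2
  4 + 2/5 = 22/5
  2 + 5/22 = 49/22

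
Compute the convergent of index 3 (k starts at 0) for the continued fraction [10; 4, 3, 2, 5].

Using pₖ = aₖpₖ₋₁ + pₖ₋₂, qₖ = aₖqₖ₋₁ + qₖ₋₂ (with p₋₁=1, p₋₂=0, q₋₁=0, q₋₂=1):
  k=0: a=10, p=10, q=1
  k=1: a=4, p=41, q=4
  k=2: a=3, p=133, q=13
  k=3: a=2, p=307, q=30

307/30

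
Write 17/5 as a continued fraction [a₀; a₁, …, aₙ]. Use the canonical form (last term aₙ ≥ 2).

17 = 3×5 + 2
5 = 2×2 + 1
2 = 2×1 + 0  (stop)
So 17/5 = [3; 2, 2].

[3; 2, 2]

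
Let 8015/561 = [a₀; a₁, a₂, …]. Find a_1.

8015 = 14·561 + 161   →  a_0 = 14
561 = 3·161 + 78   →  a_1 = 3

3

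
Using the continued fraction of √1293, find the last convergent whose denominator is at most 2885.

62100/1727

√1293 = [35; 1, 22, 1, 70, …] (period length 4).
Convergents:
  p_0/q_0 = 35/1
  p_1/q_1 = 36/1
  p_2/q_2 = 827/23
  p_3/q_3 = 863/24
  p_4/q_4 = 61237/1703
  p_5/q_5 = 62100/1727
  p_6/q_6 = 1427437/39697
q_5 = 1727 ≤ 2885 < 39697 = q_6, so the answer is 62100/1727.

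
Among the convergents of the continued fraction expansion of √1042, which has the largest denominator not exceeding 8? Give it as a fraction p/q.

√1042 = [32; 3, 1, 1, 3, 64, …] (period length 5).
Convergents:
  p_0/q_0 = 32/1
  p_1/q_1 = 97/3
  p_2/q_2 = 129/4
  p_3/q_3 = 226/7
  p_4/q_4 = 807/25
q_3 = 7 ≤ 8 < 25 = q_4, so the answer is 226/7.

226/7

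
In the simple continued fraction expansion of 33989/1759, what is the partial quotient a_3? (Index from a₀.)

33989 = 19·1759 + 568   →  a_0 = 19
1759 = 3·568 + 55   →  a_1 = 3
568 = 10·55 + 18   →  a_2 = 10
55 = 3·18 + 1   →  a_3 = 3

3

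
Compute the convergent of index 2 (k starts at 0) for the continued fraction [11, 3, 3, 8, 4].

113/10

Using pₖ = aₖpₖ₋₁ + pₖ₋₂, qₖ = aₖqₖ₋₁ + qₖ₋₂ (with p₋₁=1, p₋₂=0, q₋₁=0, q₋₂=1):
  k=0: a=11, p=11, q=1
  k=1: a=3, p=34, q=3
  k=2: a=3, p=113, q=10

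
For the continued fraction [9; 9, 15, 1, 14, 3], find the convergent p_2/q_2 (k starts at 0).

1239/136

Using pₖ = aₖpₖ₋₁ + pₖ₋₂, qₖ = aₖqₖ₋₁ + qₖ₋₂ (with p₋₁=1, p₋₂=0, q₋₁=0, q₋₂=1):
  k=0: a=9, p=9, q=1
  k=1: a=9, p=82, q=9
  k=2: a=15, p=1239, q=136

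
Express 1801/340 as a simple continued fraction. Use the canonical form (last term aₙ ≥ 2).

1801 = 5·340 + 101
340 = 3·101 + 37
101 = 2·37 + 27
37 = 1·27 + 10
27 = 2·10 + 7
10 = 1·7 + 3
7 = 2·3 + 1
3 = 3·1 + 0  (stop)
So 1801/340 = [5; 3, 2, 1, 2, 1, 2, 3].

[5; 3, 2, 1, 2, 1, 2, 3]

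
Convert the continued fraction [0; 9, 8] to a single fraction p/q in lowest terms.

Fold from the inside: start with 8/1.
  9 + 1/8 = 73/8
  0 + 8/73 = 8/73

8/73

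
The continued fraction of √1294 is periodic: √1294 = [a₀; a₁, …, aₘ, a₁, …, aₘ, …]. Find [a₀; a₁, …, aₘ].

[35; 1, 34, 1, 70]

a₀ = ⌊√1294⌋ = 35.
With m₀=0, d₀=1 and mₖ₊₁ = dₖaₖ − mₖ, dₖ₊₁ = (n − mₖ₊₁²)/dₖ, aₖ₊₁ = ⌊(a₀+mₖ₊₁)/dₖ₊₁⌋:
  k=1: m=35, d=69, a=1
  k=2: m=34, d=2, a=34
  k=3: m=34, d=69, a=1
  k=4: m=35, d=1, a=70
d=1 and a=2a₀=70 at k=4, so the next step gives (m, d) = (35, 69) again — its k=1 value — and the period has length 4.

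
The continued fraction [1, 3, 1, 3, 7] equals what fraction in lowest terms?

138/109

Fold from the inside: start with 7/1.
  3 + 1/7 = 22/7
  1 + 7/22 = 29/22
  3 + 22/29 = 109/29
  1 + 29/109 = 138/109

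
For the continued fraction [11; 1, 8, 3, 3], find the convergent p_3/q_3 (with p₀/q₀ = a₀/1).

333/28

Using pₖ = aₖpₖ₋₁ + pₖ₋₂, qₖ = aₖqₖ₋₁ + qₖ₋₂ (with p₋₁=1, p₋₂=0, q₋₁=0, q₋₂=1):
  k=0: a=11, p=11, q=1
  k=1: a=1, p=12, q=1
  k=2: a=8, p=107, q=9
  k=3: a=3, p=333, q=28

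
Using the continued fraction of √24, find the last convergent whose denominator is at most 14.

√24 = [4; 1, 8, …] (period length 2).
Convergents:
  p_0/q_0 = 4/1
  p_1/q_1 = 5/1
  p_2/q_2 = 44/9
  p_3/q_3 = 49/10
  p_4/q_4 = 436/89
q_3 = 10 ≤ 14 < 89 = q_4, so the answer is 49/10.

49/10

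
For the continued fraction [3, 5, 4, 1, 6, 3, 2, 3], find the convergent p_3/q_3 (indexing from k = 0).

Using pₖ = aₖpₖ₋₁ + pₖ₋₂, qₖ = aₖqₖ₋₁ + qₖ₋₂ (with p₋₁=1, p₋₂=0, q₋₁=0, q₋₂=1):
  k=0: a=3, p=3, q=1
  k=1: a=5, p=16, q=5
  k=2: a=4, p=67, q=21
  k=3: a=1, p=83, q=26

83/26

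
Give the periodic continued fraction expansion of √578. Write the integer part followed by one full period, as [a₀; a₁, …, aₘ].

a₀ = ⌊√578⌋ = 24.
With m₀=0, d₀=1 and mₖ₊₁ = dₖaₖ − mₖ, dₖ₊₁ = (n − mₖ₊₁²)/dₖ, aₖ₊₁ = ⌊(a₀+mₖ₊₁)/dₖ₊₁⌋:
  k=1: m=24, d=2, a=24
  k=2: m=24, d=1, a=48
d=1 and a=2a₀=48 at k=2, so the next step gives (m, d) = (24, 2) again — its k=1 value — and the period has length 2.

[24; 24, 48]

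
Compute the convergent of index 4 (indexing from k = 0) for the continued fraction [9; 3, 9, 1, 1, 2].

Using pₖ = aₖpₖ₋₁ + pₖ₋₂, qₖ = aₖqₖ₋₁ + qₖ₋₂ (with p₋₁=1, p₋₂=0, q₋₁=0, q₋₂=1):
  k=0: a=9, p=9, q=1
  k=1: a=3, p=28, q=3
  k=2: a=9, p=261, q=28
  k=3: a=1, p=289, q=31
  k=4: a=1, p=550, q=59

550/59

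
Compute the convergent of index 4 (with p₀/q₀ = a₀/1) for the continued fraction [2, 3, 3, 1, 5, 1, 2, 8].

173/75

Using pₖ = aₖpₖ₋₁ + pₖ₋₂, qₖ = aₖqₖ₋₁ + qₖ₋₂ (with p₋₁=1, p₋₂=0, q₋₁=0, q₋₂=1):
  k=0: a=2, p=2, q=1
  k=1: a=3, p=7, q=3
  k=2: a=3, p=23, q=10
  k=3: a=1, p=30, q=13
  k=4: a=5, p=173, q=75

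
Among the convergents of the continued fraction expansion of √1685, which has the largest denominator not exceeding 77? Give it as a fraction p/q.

1683/41

√1685 = [41; 20, 1, 1, 20, 82, …] (period length 5).
Convergents:
  p_0/q_0 = 41/1
  p_1/q_1 = 821/20
  p_2/q_2 = 862/21
  p_3/q_3 = 1683/41
  p_4/q_4 = 34522/841
q_3 = 41 ≤ 77 < 841 = q_4, so the answer is 1683/41.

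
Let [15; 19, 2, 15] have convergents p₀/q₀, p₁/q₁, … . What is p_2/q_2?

Using pₖ = aₖpₖ₋₁ + pₖ₋₂, qₖ = aₖqₖ₋₁ + qₖ₋₂ (with p₋₁=1, p₋₂=0, q₋₁=0, q₋₂=1):
  k=0: a=15, p=15, q=1
  k=1: a=19, p=286, q=19
  k=2: a=2, p=587, q=39

587/39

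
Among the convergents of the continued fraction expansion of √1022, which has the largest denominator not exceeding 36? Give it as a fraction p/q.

√1022 = [31; 1, 30, 1, 62, …] (period length 4).
Convergents:
  p_0/q_0 = 31/1
  p_1/q_1 = 32/1
  p_2/q_2 = 991/31
  p_3/q_3 = 1023/32
  p_4/q_4 = 64417/2015
q_3 = 32 ≤ 36 < 2015 = q_4, so the answer is 1023/32.

1023/32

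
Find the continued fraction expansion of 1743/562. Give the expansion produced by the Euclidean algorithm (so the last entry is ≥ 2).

1743 = 3*562 + 57
562 = 9*57 + 49
57 = 1*49 + 8
49 = 6*8 + 1
8 = 8*1 + 0  (stop)
So 1743/562 = [3; 9, 1, 6, 8].

[3; 9, 1, 6, 8]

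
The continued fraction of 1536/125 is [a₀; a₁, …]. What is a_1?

1536 = 12·125 + 36   →  a_0 = 12
125 = 3·36 + 17   →  a_1 = 3

3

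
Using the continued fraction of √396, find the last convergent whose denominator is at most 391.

7741/389

√396 = [19; 1, 8, 1, 38, …] (period length 4).
Convergents:
  p_0/q_0 = 19/1
  p_1/q_1 = 20/1
  p_2/q_2 = 179/9
  p_3/q_3 = 199/10
  p_4/q_4 = 7741/389
  p_5/q_5 = 7940/399
q_4 = 389 ≤ 391 < 399 = q_5, so the answer is 7741/389.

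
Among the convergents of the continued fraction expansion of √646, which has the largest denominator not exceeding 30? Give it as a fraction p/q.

√646 = [25; 2, 2, 2, 50, …] (period length 4).
Convergents:
  p_0/q_0 = 25/1
  p_1/q_1 = 51/2
  p_2/q_2 = 127/5
  p_3/q_3 = 305/12
  p_4/q_4 = 15377/605
q_3 = 12 ≤ 30 < 605 = q_4, so the answer is 305/12.

305/12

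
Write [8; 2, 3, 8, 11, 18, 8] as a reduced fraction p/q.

792422/93989

Using pₖ = aₖpₖ₋₁ + pₖ₋₂ and qₖ = aₖqₖ₋₁ + qₖ₋₂:
  k=0: a=8, p=8, q=1
  k=1: a=2, p=17, q=2
  k=2: a=3, p=59, q=7
  k=3: a=8, p=489, q=58
  k=4: a=11, p=5438, q=645
  k=5: a=18, p=98373, q=11668
  k=6: a=8, p=792422, q=93989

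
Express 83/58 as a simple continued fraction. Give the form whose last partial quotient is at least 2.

83 = 1*58 + 25
58 = 2*25 + 8
25 = 3*8 + 1
8 = 8*1 + 0  (stop)
So 83/58 = [1; 2, 3, 8].

[1; 2, 3, 8]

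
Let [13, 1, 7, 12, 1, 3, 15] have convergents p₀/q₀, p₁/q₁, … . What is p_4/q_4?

Using pₖ = aₖpₖ₋₁ + pₖ₋₂, qₖ = aₖqₖ₋₁ + qₖ₋₂ (with p₋₁=1, p₋₂=0, q₋₁=0, q₋₂=1):
  k=0: a=13, p=13, q=1
  k=1: a=1, p=14, q=1
  k=2: a=7, p=111, q=8
  k=3: a=12, p=1346, q=97
  k=4: a=1, p=1457, q=105

1457/105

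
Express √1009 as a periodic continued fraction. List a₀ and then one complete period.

[31; 1, 3, 3, 1, 62]

a₀ = ⌊√1009⌋ = 31.
With m₀=0, d₀=1 and mₖ₊₁ = dₖaₖ − mₖ, dₖ₊₁ = (n − mₖ₊₁²)/dₖ, aₖ₊₁ = ⌊(a₀+mₖ₊₁)/dₖ₊₁⌋:
  k=1: m=31, d=48, a=1
  k=2: m=17, d=15, a=3
  k=3: m=28, d=15, a=3
  k=4: m=17, d=48, a=1
  k=5: m=31, d=1, a=62
d=1 and a=2a₀=62 at k=5, so the next step gives (m, d) = (31, 48) again — its k=1 value — and the period has length 5.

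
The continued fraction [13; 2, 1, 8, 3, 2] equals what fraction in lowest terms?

Using pₖ = aₖpₖ₋₁ + pₖ₋₂ and qₖ = aₖqₖ₋₁ + qₖ₋₂:
  k=0: a=13, p=13, q=1
  k=1: a=2, p=27, q=2
  k=2: a=1, p=40, q=3
  k=3: a=8, p=347, q=26
  k=4: a=3, p=1081, q=81
  k=5: a=2, p=2509, q=188

2509/188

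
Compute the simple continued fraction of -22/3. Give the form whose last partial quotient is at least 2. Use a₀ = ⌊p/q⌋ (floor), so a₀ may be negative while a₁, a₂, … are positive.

[-8; 1, 2]

-22 = -8*3 + 2
3 = 1*2 + 1
2 = 2*1 + 0  (stop)
So -22/3 = [-8; 1, 2].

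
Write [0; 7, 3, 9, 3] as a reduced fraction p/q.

Using pₖ = aₖpₖ₋₁ + pₖ₋₂ and qₖ = aₖqₖ₋₁ + qₖ₋₂:
  k=0: a=0, p=0, q=1
  k=1: a=7, p=1, q=7
  k=2: a=3, p=3, q=22
  k=3: a=9, p=28, q=205
  k=4: a=3, p=87, q=637

87/637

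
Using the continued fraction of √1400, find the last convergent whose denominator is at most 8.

√1400 = [37; 2, 2, 2, 74, …] (period length 4).
Convergents:
  p_0/q_0 = 37/1
  p_1/q_1 = 75/2
  p_2/q_2 = 187/5
  p_3/q_3 = 449/12
q_2 = 5 ≤ 8 < 12 = q_3, so the answer is 187/5.

187/5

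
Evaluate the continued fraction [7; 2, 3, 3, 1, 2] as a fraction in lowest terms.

617/83

Using pₖ = aₖpₖ₋₁ + pₖ₋₂ and qₖ = aₖqₖ₋₁ + qₖ₋₂:
  k=0: a=7, p=7, q=1
  k=1: a=2, p=15, q=2
  k=2: a=3, p=52, q=7
  k=3: a=3, p=171, q=23
  k=4: a=1, p=223, q=30
  k=5: a=2, p=617, q=83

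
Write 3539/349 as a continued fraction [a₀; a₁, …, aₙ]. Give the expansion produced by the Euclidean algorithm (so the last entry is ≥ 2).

3539 = 10×349 + 49
349 = 7×49 + 6
49 = 8×6 + 1
6 = 6×1 + 0  (stop)
So 3539/349 = [10; 7, 8, 6].

[10; 7, 8, 6]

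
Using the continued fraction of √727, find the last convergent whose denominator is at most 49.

√727 = [26; 1, 25, 1, 52, …] (period length 4).
Convergents:
  p_0/q_0 = 26/1
  p_1/q_1 = 27/1
  p_2/q_2 = 701/26
  p_3/q_3 = 728/27
  p_4/q_4 = 38557/1430
q_3 = 27 ≤ 49 < 1430 = q_4, so the answer is 728/27.

728/27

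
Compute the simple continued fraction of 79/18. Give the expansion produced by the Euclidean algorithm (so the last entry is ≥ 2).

[4; 2, 1, 1, 3]

79 = 4*18 + 7
18 = 2*7 + 4
7 = 1*4 + 3
4 = 1*3 + 1
3 = 3*1 + 0  (stop)
So 79/18 = [4; 2, 1, 1, 3].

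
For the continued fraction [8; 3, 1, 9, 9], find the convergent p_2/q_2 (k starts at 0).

Using pₖ = aₖpₖ₋₁ + pₖ₋₂, qₖ = aₖqₖ₋₁ + qₖ₋₂ (with p₋₁=1, p₋₂=0, q₋₁=0, q₋₂=1):
  k=0: a=8, p=8, q=1
  k=1: a=3, p=25, q=3
  k=2: a=1, p=33, q=4

33/4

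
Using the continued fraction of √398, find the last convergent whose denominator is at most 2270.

√398 = [19; 1, 18, 1, 38, …] (period length 4).
Convergents:
  p_0/q_0 = 19/1
  p_1/q_1 = 20/1
  p_2/q_2 = 379/19
  p_3/q_3 = 399/20
  p_4/q_4 = 15541/779
  p_5/q_5 = 15940/799
  p_6/q_6 = 302461/15161
q_5 = 799 ≤ 2270 < 15161 = q_6, so the answer is 15940/799.

15940/799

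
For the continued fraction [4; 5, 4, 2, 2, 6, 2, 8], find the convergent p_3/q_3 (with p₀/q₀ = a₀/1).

Using pₖ = aₖpₖ₋₁ + pₖ₋₂, qₖ = aₖqₖ₋₁ + qₖ₋₂ (with p₋₁=1, p₋₂=0, q₋₁=0, q₋₂=1):
  k=0: a=4, p=4, q=1
  k=1: a=5, p=21, q=5
  k=2: a=4, p=88, q=21
  k=3: a=2, p=197, q=47

197/47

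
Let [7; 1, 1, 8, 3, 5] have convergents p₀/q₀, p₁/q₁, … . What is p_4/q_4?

399/53

Using pₖ = aₖpₖ₋₁ + pₖ₋₂, qₖ = aₖqₖ₋₁ + qₖ₋₂ (with p₋₁=1, p₋₂=0, q₋₁=0, q₋₂=1):
  k=0: a=7, p=7, q=1
  k=1: a=1, p=8, q=1
  k=2: a=1, p=15, q=2
  k=3: a=8, p=128, q=17
  k=4: a=3, p=399, q=53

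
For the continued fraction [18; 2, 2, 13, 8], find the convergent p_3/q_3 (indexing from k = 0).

1233/67

Using pₖ = aₖpₖ₋₁ + pₖ₋₂, qₖ = aₖqₖ₋₁ + qₖ₋₂ (with p₋₁=1, p₋₂=0, q₋₁=0, q₋₂=1):
  k=0: a=18, p=18, q=1
  k=1: a=2, p=37, q=2
  k=2: a=2, p=92, q=5
  k=3: a=13, p=1233, q=67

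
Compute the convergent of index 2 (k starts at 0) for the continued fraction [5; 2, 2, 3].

27/5

Using pₖ = aₖpₖ₋₁ + pₖ₋₂, qₖ = aₖqₖ₋₁ + qₖ₋₂ (with p₋₁=1, p₋₂=0, q₋₁=0, q₋₂=1):
  k=0: a=5, p=5, q=1
  k=1: a=2, p=11, q=2
  k=2: a=2, p=27, q=5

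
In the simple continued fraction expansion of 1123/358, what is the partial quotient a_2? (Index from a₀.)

3

1123 = 3·358 + 49   →  a_0 = 3
358 = 7·49 + 15   →  a_1 = 7
49 = 3·15 + 4   →  a_2 = 3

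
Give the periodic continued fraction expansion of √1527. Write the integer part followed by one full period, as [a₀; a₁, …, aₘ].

a₀ = ⌊√1527⌋ = 39.
With m₀=0, d₀=1 and mₖ₊₁ = dₖaₖ − mₖ, dₖ₊₁ = (n − mₖ₊₁²)/dₖ, aₖ₊₁ = ⌊(a₀+mₖ₊₁)/dₖ₊₁⌋:
  k=1: m=39, d=6, a=13
  k=2: m=39, d=1, a=78
d=1 and a=2a₀=78 at k=2, so the next step gives (m, d) = (39, 6) again — its k=1 value — and the period has length 2.

[39; 13, 78]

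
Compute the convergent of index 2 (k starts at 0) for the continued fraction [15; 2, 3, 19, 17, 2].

108/7

Using pₖ = aₖpₖ₋₁ + pₖ₋₂, qₖ = aₖqₖ₋₁ + qₖ₋₂ (with p₋₁=1, p₋₂=0, q₋₁=0, q₋₂=1):
  k=0: a=15, p=15, q=1
  k=1: a=2, p=31, q=2
  k=2: a=3, p=108, q=7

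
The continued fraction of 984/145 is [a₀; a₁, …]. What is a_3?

1

984 = 6·145 + 114   →  a_0 = 6
145 = 1·114 + 31   →  a_1 = 1
114 = 3·31 + 21   →  a_2 = 3
31 = 1·21 + 10   →  a_3 = 1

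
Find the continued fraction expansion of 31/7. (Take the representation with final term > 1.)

[4; 2, 3]

31 = 4×7 + 3
7 = 2×3 + 1
3 = 3×1 + 0  (stop)
So 31/7 = [4; 2, 3].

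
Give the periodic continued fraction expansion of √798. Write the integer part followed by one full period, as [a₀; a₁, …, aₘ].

a₀ = ⌊√798⌋ = 28.

[28; 4, 56]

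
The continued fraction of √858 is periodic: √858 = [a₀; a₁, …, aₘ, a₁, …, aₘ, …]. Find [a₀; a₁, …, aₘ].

a₀ = ⌊√858⌋ = 29.
With m₀=0, d₀=1 and mₖ₊₁ = dₖaₖ − mₖ, dₖ₊₁ = (n − mₖ₊₁²)/dₖ, aₖ₊₁ = ⌊(a₀+mₖ₊₁)/dₖ₊₁⌋:
  k=1: m=29, d=17, a=3
  k=2: m=22, d=22, a=2
  k=3: m=22, d=17, a=3
  k=4: m=29, d=1, a=58
d=1 and a=2a₀=58 at k=4, so the next step gives (m, d) = (29, 17) again — its k=1 value — and the period has length 4.

[29; 3, 2, 3, 58]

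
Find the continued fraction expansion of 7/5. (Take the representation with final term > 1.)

7 = 1*5 + 2
5 = 2*2 + 1
2 = 2*1 + 0  (stop)
So 7/5 = [1; 2, 2].

[1; 2, 2]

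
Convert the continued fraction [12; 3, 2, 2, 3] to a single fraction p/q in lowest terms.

713/58

Fold from the inside: start with 3/1.
  2 + 1/3 = 7/3
  2 + 3/7 = 17/7
  3 + 7/17 = 58/17
  12 + 17/58 = 713/58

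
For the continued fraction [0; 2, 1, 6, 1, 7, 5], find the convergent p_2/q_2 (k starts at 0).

Using pₖ = aₖpₖ₋₁ + pₖ₋₂, qₖ = aₖqₖ₋₁ + qₖ₋₂ (with p₋₁=1, p₋₂=0, q₋₁=0, q₋₂=1):
  k=0: a=0, p=0, q=1
  k=1: a=2, p=1, q=2
  k=2: a=1, p=1, q=3

1/3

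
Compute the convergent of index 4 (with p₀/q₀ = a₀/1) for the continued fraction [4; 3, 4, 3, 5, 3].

961/223

Using pₖ = aₖpₖ₋₁ + pₖ₋₂, qₖ = aₖqₖ₋₁ + qₖ₋₂ (with p₋₁=1, p₋₂=0, q₋₁=0, q₋₂=1):
  k=0: a=4, p=4, q=1
  k=1: a=3, p=13, q=3
  k=2: a=4, p=56, q=13
  k=3: a=3, p=181, q=42
  k=4: a=5, p=961, q=223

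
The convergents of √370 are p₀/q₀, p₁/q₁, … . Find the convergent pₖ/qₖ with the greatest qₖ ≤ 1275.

√370 = [19; 4, 4, 38, …] (period length 3).
Convergents:
  p_0/q_0 = 19/1
  p_1/q_1 = 77/4
  p_2/q_2 = 327/17
  p_3/q_3 = 12503/650
  p_4/q_4 = 50339/2617
q_3 = 650 ≤ 1275 < 2617 = q_4, so the answer is 12503/650.

12503/650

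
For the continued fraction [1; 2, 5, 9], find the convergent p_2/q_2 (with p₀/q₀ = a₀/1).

16/11

Using pₖ = aₖpₖ₋₁ + pₖ₋₂, qₖ = aₖqₖ₋₁ + qₖ₋₂ (with p₋₁=1, p₋₂=0, q₋₁=0, q₋₂=1):
  k=0: a=1, p=1, q=1
  k=1: a=2, p=3, q=2
  k=2: a=5, p=16, q=11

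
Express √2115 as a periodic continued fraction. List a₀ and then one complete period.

a₀ = ⌊√2115⌋ = 45.
With m₀=0, d₀=1 and mₖ₊₁ = dₖaₖ − mₖ, dₖ₊₁ = (n − mₖ₊₁²)/dₖ, aₖ₊₁ = ⌊(a₀+mₖ₊₁)/dₖ₊₁⌋:
  k=1: m=45, d=90, a=1
  k=2: m=45, d=1, a=90
d=1 and a=2a₀=90 at k=2, so the next step gives (m, d) = (45, 90) again — its k=1 value — and the period has length 2.

[45; 1, 90]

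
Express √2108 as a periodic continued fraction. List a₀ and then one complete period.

a₀ = ⌊√2108⌋ = 45.

[45; 1, 10, 2, 22, 2, 10, 1, 90]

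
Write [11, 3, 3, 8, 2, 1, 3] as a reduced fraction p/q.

10770/953

Fold from the inside: start with 3/1.
  1 + 1/3 = 4/3
  2 + 3/4 = 11/4
  8 + 4/11 = 92/11
  3 + 11/92 = 287/92
  3 + 92/287 = 953/287
  11 + 287/953 = 10770/953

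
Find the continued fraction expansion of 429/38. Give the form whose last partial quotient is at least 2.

[11; 3, 2, 5]

429 = 11*38 + 11
38 = 3*11 + 5
11 = 2*5 + 1
5 = 5*1 + 0  (stop)
So 429/38 = [11; 3, 2, 5].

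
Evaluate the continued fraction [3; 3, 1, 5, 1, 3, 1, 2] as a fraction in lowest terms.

Fold from the inside: start with 2/1.
  1 + 1/2 = 3/2
  3 + 2/3 = 11/3
  1 + 3/11 = 14/11
  5 + 11/14 = 81/14
  1 + 14/81 = 95/81
  3 + 81/95 = 366/95
  3 + 95/366 = 1193/366

1193/366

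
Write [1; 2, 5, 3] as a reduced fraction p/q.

Using pₖ = aₖpₖ₋₁ + pₖ₋₂ and qₖ = aₖqₖ₋₁ + qₖ₋₂:
  k=0: a=1, p=1, q=1
  k=1: a=2, p=3, q=2
  k=2: a=5, p=16, q=11
  k=3: a=3, p=51, q=35

51/35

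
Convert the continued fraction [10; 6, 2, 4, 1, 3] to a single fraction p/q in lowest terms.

2752/271

Using pₖ = aₖpₖ₋₁ + pₖ₋₂ and qₖ = aₖqₖ₋₁ + qₖ₋₂:
  k=0: a=10, p=10, q=1
  k=1: a=6, p=61, q=6
  k=2: a=2, p=132, q=13
  k=3: a=4, p=589, q=58
  k=4: a=1, p=721, q=71
  k=5: a=3, p=2752, q=271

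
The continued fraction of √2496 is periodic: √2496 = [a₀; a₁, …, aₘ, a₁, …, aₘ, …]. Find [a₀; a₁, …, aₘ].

a₀ = ⌊√2496⌋ = 49.
With m₀=0, d₀=1 and mₖ₊₁ = dₖaₖ − mₖ, dₖ₊₁ = (n − mₖ₊₁²)/dₖ, aₖ₊₁ = ⌊(a₀+mₖ₊₁)/dₖ₊₁⌋:
  k=1: m=49, d=95, a=1
  k=2: m=46, d=4, a=23
  k=3: m=46, d=95, a=1
  k=4: m=49, d=1, a=98
d=1 and a=2a₀=98 at k=4, so the next step gives (m, d) = (49, 95) again — its k=1 value — and the period has length 4.

[49; 1, 23, 1, 98]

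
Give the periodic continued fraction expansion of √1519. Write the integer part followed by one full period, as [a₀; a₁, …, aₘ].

[38; 1, 37, 1, 76]

a₀ = ⌊√1519⌋ = 38.
With m₀=0, d₀=1 and mₖ₊₁ = dₖaₖ − mₖ, dₖ₊₁ = (n − mₖ₊₁²)/dₖ, aₖ₊₁ = ⌊(a₀+mₖ₊₁)/dₖ₊₁⌋:
  k=1: m=38, d=75, a=1
  k=2: m=37, d=2, a=37
  k=3: m=37, d=75, a=1
  k=4: m=38, d=1, a=76
d=1 and a=2a₀=76 at k=4, so the next step gives (m, d) = (38, 75) again — its k=1 value — and the period has length 4.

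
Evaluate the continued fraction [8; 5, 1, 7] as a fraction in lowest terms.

384/47

Using pₖ = aₖpₖ₋₁ + pₖ₋₂ and qₖ = aₖqₖ₋₁ + qₖ₋₂:
  k=0: a=8, p=8, q=1
  k=1: a=5, p=41, q=5
  k=2: a=1, p=49, q=6
  k=3: a=7, p=384, q=47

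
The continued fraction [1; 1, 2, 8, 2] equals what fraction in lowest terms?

Using pₖ = aₖpₖ₋₁ + pₖ₋₂ and qₖ = aₖqₖ₋₁ + qₖ₋₂:
  k=0: a=1, p=1, q=1
  k=1: a=1, p=2, q=1
  k=2: a=2, p=5, q=3
  k=3: a=8, p=42, q=25
  k=4: a=2, p=89, q=53

89/53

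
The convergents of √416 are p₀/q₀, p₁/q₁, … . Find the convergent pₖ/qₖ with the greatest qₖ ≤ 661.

5201/255

√416 = [20; 2, 1, 1, 9, 1, 1, 2, 40, …] (period length 8).
Convergents:
  p_0/q_0 = 20/1
  p_1/q_1 = 41/2
  p_2/q_2 = 61/3
  p_3/q_3 = 102/5
  p_4/q_4 = 979/48
  p_5/q_5 = 1081/53
  p_6/q_6 = 2060/101
  p_7/q_7 = 5201/255
  p_8/q_8 = 210100/10301
q_7 = 255 ≤ 661 < 10301 = q_8, so the answer is 5201/255.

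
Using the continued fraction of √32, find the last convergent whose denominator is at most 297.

577/102

√32 = [5; 1, 1, 1, 10, …] (period length 4).
Convergents:
  p_0/q_0 = 5/1
  p_1/q_1 = 6/1
  p_2/q_2 = 11/2
  p_3/q_3 = 17/3
  p_4/q_4 = 181/32
  p_5/q_5 = 198/35
  p_6/q_6 = 379/67
  p_7/q_7 = 577/102
  p_8/q_8 = 6149/1087
q_7 = 102 ≤ 297 < 1087 = q_8, so the answer is 577/102.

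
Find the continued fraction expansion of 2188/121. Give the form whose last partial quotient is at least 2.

2188 = 18·121 + 10
121 = 12·10 + 1
10 = 10·1 + 0  (stop)
So 2188/121 = [18; 12, 10].

[18; 12, 10]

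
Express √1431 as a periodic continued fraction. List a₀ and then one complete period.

[37; 1, 4, 1, 4, 1, 74]

a₀ = ⌊√1431⌋ = 37.
With m₀=0, d₀=1 and mₖ₊₁ = dₖaₖ − mₖ, dₖ₊₁ = (n − mₖ₊₁²)/dₖ, aₖ₊₁ = ⌊(a₀+mₖ₊₁)/dₖ₊₁⌋:
  k=1: m=37, d=62, a=1
  k=2: m=25, d=13, a=4
  k=3: m=27, d=54, a=1
  k=4: m=27, d=13, a=4
  k=5: m=25, d=62, a=1
  k=6: m=37, d=1, a=74
d=1 and a=2a₀=74 at k=6, so the next step gives (m, d) = (37, 62) again — its k=1 value — and the period has length 6.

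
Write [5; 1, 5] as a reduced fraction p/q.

35/6

Using pₖ = aₖpₖ₋₁ + pₖ₋₂ and qₖ = aₖqₖ₋₁ + qₖ₋₂:
  k=0: a=5, p=5, q=1
  k=1: a=1, p=6, q=1
  k=2: a=5, p=35, q=6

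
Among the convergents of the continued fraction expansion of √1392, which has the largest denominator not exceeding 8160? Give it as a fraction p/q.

√1392 = [37; 3, 4, 3, 74, …] (period length 4).
Convergents:
  p_0/q_0 = 37/1
  p_1/q_1 = 112/3
  p_2/q_2 = 485/13
  p_3/q_3 = 1567/42
  p_4/q_4 = 116443/3121
  p_5/q_5 = 350896/9405
q_4 = 3121 ≤ 8160 < 9405 = q_5, so the answer is 116443/3121.

116443/3121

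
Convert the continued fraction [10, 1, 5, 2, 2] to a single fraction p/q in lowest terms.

347/32

Fold from the inside: start with 2/1.
  2 + 1/2 = 5/2
  5 + 2/5 = 27/5
  1 + 5/27 = 32/27
  10 + 27/32 = 347/32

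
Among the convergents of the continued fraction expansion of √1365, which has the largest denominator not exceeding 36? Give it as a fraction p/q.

665/18

√1365 = [36; 1, 17, 2, 17, 1, 72, …] (period length 6).
Convergents:
  p_0/q_0 = 36/1
  p_1/q_1 = 37/1
  p_2/q_2 = 665/18
  p_3/q_3 = 1367/37
q_2 = 18 ≤ 36 < 37 = q_3, so the answer is 665/18.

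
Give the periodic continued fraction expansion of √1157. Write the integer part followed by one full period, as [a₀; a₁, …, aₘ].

[34; 68]

a₀ = ⌊√1157⌋ = 34.
With m₀=0, d₀=1 and mₖ₊₁ = dₖaₖ − mₖ, dₖ₊₁ = (n − mₖ₊₁²)/dₖ, aₖ₊₁ = ⌊(a₀+mₖ₊₁)/dₖ₊₁⌋:
  k=1: m=34, d=1, a=68
d=1 and a=2a₀=68 at k=1, so the next step gives (m, d) = (34, 1) again — its k=1 value — and the period has length 1.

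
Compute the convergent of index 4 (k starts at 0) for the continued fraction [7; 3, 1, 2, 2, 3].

Using pₖ = aₖpₖ₋₁ + pₖ₋₂, qₖ = aₖqₖ₋₁ + qₖ₋₂ (with p₋₁=1, p₋₂=0, q₋₁=0, q₋₂=1):
  k=0: a=7, p=7, q=1
  k=1: a=3, p=22, q=3
  k=2: a=1, p=29, q=4
  k=3: a=2, p=80, q=11
  k=4: a=2, p=189, q=26

189/26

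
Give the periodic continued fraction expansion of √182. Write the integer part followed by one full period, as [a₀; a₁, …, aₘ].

a₀ = ⌊√182⌋ = 13.
With m₀=0, d₀=1 and mₖ₊₁ = dₖaₖ − mₖ, dₖ₊₁ = (n − mₖ₊₁²)/dₖ, aₖ₊₁ = ⌊(a₀+mₖ₊₁)/dₖ₊₁⌋:
  k=1: m=13, d=13, a=2
  k=2: m=13, d=1, a=26
d=1 and a=2a₀=26 at k=2, so the next step gives (m, d) = (13, 13) again — its k=1 value — and the period has length 2.

[13; 2, 26]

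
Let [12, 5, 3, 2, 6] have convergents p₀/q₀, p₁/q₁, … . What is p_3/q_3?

451/37

Using pₖ = aₖpₖ₋₁ + pₖ₋₂, qₖ = aₖqₖ₋₁ + qₖ₋₂ (with p₋₁=1, p₋₂=0, q₋₁=0, q₋₂=1):
  k=0: a=12, p=12, q=1
  k=1: a=5, p=61, q=5
  k=2: a=3, p=195, q=16
  k=3: a=2, p=451, q=37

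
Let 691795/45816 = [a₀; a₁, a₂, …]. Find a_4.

16

691795 = 15·45816 + 4555   →  a_0 = 15
45816 = 10·4555 + 266   →  a_1 = 10
4555 = 17·266 + 33   →  a_2 = 17
266 = 8·33 + 2   →  a_3 = 8
33 = 16·2 + 1   →  a_4 = 16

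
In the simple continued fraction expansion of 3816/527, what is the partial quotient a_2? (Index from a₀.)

3816 = 7·527 + 127   →  a_0 = 7
527 = 4·127 + 19   →  a_1 = 4
127 = 6·19 + 13   →  a_2 = 6

6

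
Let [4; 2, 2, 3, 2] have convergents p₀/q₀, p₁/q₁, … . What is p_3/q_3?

Using pₖ = aₖpₖ₋₁ + pₖ₋₂, qₖ = aₖqₖ₋₁ + qₖ₋₂ (with p₋₁=1, p₋₂=0, q₋₁=0, q₋₂=1):
  k=0: a=4, p=4, q=1
  k=1: a=2, p=9, q=2
  k=2: a=2, p=22, q=5
  k=3: a=3, p=75, q=17

75/17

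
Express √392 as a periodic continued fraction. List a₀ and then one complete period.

[19; 1, 3, 1, 38]

a₀ = ⌊√392⌋ = 19.
With m₀=0, d₀=1 and mₖ₊₁ = dₖaₖ − mₖ, dₖ₊₁ = (n − mₖ₊₁²)/dₖ, aₖ₊₁ = ⌊(a₀+mₖ₊₁)/dₖ₊₁⌋:
  k=1: m=19, d=31, a=1
  k=2: m=12, d=8, a=3
  k=3: m=12, d=31, a=1
  k=4: m=19, d=1, a=38
d=1 and a=2a₀=38 at k=4, so the next step gives (m, d) = (19, 31) again — its k=1 value — and the period has length 4.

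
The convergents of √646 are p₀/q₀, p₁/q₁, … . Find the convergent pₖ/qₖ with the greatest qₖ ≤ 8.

√646 = [25; 2, 2, 2, 50, …] (period length 4).
Convergents:
  p_0/q_0 = 25/1
  p_1/q_1 = 51/2
  p_2/q_2 = 127/5
  p_3/q_3 = 305/12
q_2 = 5 ≤ 8 < 12 = q_3, so the answer is 127/5.

127/5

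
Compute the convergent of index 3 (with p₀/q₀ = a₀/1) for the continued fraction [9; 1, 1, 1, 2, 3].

Using pₖ = aₖpₖ₋₁ + pₖ₋₂, qₖ = aₖqₖ₋₁ + qₖ₋₂ (with p₋₁=1, p₋₂=0, q₋₁=0, q₋₂=1):
  k=0: a=9, p=9, q=1
  k=1: a=1, p=10, q=1
  k=2: a=1, p=19, q=2
  k=3: a=1, p=29, q=3

29/3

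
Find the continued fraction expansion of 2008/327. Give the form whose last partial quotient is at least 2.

[6; 7, 9, 5]

2008 = 6*327 + 46
327 = 7*46 + 5
46 = 9*5 + 1
5 = 5*1 + 0  (stop)
So 2008/327 = [6; 7, 9, 5].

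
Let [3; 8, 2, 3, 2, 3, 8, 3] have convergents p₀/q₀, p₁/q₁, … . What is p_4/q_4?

421/135

Using pₖ = aₖpₖ₋₁ + pₖ₋₂, qₖ = aₖqₖ₋₁ + qₖ₋₂ (with p₋₁=1, p₋₂=0, q₋₁=0, q₋₂=1):
  k=0: a=3, p=3, q=1
  k=1: a=8, p=25, q=8
  k=2: a=2, p=53, q=17
  k=3: a=3, p=184, q=59
  k=4: a=2, p=421, q=135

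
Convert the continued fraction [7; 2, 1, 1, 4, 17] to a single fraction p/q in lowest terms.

Fold from the inside: start with 17/1.
  4 + 1/17 = 69/17
  1 + 17/69 = 86/69
  1 + 69/86 = 155/86
  2 + 86/155 = 396/155
  7 + 155/396 = 2927/396

2927/396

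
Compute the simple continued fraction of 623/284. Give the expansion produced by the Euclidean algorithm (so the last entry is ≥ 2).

[2; 5, 6, 9]

623 = 2×284 + 55
284 = 5×55 + 9
55 = 6×9 + 1
9 = 9×1 + 0  (stop)
So 623/284 = [2; 5, 6, 9].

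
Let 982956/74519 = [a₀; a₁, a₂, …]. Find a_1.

982956 = 13·74519 + 14209   →  a_0 = 13
74519 = 5·14209 + 3474   →  a_1 = 5

5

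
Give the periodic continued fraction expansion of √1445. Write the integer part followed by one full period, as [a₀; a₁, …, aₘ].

a₀ = ⌊√1445⌋ = 38.
With m₀=0, d₀=1 and mₖ₊₁ = dₖaₖ − mₖ, dₖ₊₁ = (n − mₖ₊₁²)/dₖ, aₖ₊₁ = ⌊(a₀+mₖ₊₁)/dₖ₊₁⌋:
  k=1: m=38, d=1, a=76
d=1 and a=2a₀=76 at k=1, so the next step gives (m, d) = (38, 1) again — its k=1 value — and the period has length 1.

[38; 76]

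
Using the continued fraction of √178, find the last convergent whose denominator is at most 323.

√178 = [13; 2, 1, 12, 1, 2, 26, …] (period length 6).
Convergents:
  p_0/q_0 = 13/1
  p_1/q_1 = 27/2
  p_2/q_2 = 40/3
  p_3/q_3 = 507/38
  p_4/q_4 = 547/41
  p_5/q_5 = 1601/120
  p_6/q_6 = 42173/3161
q_5 = 120 ≤ 323 < 3161 = q_6, so the answer is 1601/120.

1601/120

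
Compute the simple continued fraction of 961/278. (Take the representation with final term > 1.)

[3; 2, 5, 3, 2, 3]

961 = 3*278 + 127
278 = 2*127 + 24
127 = 5*24 + 7
24 = 3*7 + 3
7 = 2*3 + 1
3 = 3*1 + 0  (stop)
So 961/278 = [3; 2, 5, 3, 2, 3].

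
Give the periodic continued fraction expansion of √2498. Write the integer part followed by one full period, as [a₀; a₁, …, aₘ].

[49; 1, 48, 1, 98]

a₀ = ⌊√2498⌋ = 49.
With m₀=0, d₀=1 and mₖ₊₁ = dₖaₖ − mₖ, dₖ₊₁ = (n − mₖ₊₁²)/dₖ, aₖ₊₁ = ⌊(a₀+mₖ₊₁)/dₖ₊₁⌋:
  k=1: m=49, d=97, a=1
  k=2: m=48, d=2, a=48
  k=3: m=48, d=97, a=1
  k=4: m=49, d=1, a=98
d=1 and a=2a₀=98 at k=4, so the next step gives (m, d) = (49, 97) again — its k=1 value — and the period has length 4.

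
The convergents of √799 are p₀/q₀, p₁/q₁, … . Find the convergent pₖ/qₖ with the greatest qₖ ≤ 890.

23857/844

√799 = [28; 3, 1, 3, 56, …] (period length 4).
Convergents:
  p_0/q_0 = 28/1
  p_1/q_1 = 85/3
  p_2/q_2 = 113/4
  p_3/q_3 = 424/15
  p_4/q_4 = 23857/844
  p_5/q_5 = 71995/2547
q_4 = 844 ≤ 890 < 2547 = q_5, so the answer is 23857/844.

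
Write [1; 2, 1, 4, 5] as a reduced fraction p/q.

Fold from the inside: start with 5/1.
  4 + 1/5 = 21/5
  1 + 5/21 = 26/21
  2 + 21/26 = 73/26
  1 + 26/73 = 99/73

99/73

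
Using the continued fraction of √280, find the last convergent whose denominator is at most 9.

√280 = [16; 1, 2, 1, 2, 1, 32, …] (period length 6).
Convergents:
  p_0/q_0 = 16/1
  p_1/q_1 = 17/1
  p_2/q_2 = 50/3
  p_3/q_3 = 67/4
  p_4/q_4 = 184/11
q_3 = 4 ≤ 9 < 11 = q_4, so the answer is 67/4.

67/4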